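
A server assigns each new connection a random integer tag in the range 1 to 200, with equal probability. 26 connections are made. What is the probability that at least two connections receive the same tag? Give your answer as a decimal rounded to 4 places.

It's easier to compute the probability that all 26 are distinct.
P(all distinct) = 200/200 · 199/200 · ··· · 175/200 ≈ 0.1829.
So the probability of at least one match is 1 − 0.1829 = 0.8171.

0.8171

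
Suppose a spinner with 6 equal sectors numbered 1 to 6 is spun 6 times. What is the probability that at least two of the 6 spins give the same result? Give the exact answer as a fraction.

P(all 6 different) = 6/6 · 5/6 · ··· · 1/6 = 5/324.
P(at least two equal) = 1 − 5/324 = 319/324.

319/324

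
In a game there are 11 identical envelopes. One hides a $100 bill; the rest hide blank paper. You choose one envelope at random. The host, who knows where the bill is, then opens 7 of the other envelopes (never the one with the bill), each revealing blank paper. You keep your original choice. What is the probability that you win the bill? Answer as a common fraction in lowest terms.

The host can always open 7 empty envelopes regardless of your choice, so the reveals give no information about your original envelope.
P(win by staying) = 1/11.

1/11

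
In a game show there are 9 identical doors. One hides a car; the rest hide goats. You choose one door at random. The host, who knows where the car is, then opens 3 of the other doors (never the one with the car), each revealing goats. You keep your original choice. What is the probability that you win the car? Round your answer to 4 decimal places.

0.1111

The host can always open 3 empty doors regardless of your choice, so the reveals give no information about your original door.
P(win by staying) = 1/9 ≈ 0.1111.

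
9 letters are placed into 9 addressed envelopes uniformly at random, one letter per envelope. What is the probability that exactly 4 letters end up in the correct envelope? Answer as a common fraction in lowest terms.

Choose which 4 of the 9 are fixed: C(9,4) = 126 ways.
The remaining 5 must have no fixed point: D(5) = 44.
P = 126·44/362880 = 11/720.

11/720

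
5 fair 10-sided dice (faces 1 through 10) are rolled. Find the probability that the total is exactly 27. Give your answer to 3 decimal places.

There are 10^5 = 100000 equally likely outcomes.
The number of ordered 5-tuples from {1,…,10} summing to 27 is 6000.
P(sum = 27) = 6000/100000 = 3/50 ≈ 0.060.

0.060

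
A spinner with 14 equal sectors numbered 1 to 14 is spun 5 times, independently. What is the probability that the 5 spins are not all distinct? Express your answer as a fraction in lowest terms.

2657/4802

P(all 5 different) = 14/14 · 13/14 · ··· · 10/14 = 2145/4802.
P(at least two equal) = 1 − 2145/4802 = 2657/4802.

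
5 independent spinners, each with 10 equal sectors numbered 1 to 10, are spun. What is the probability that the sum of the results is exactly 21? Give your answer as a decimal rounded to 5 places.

There are 10^5 = 100000 equally likely outcomes.
The number of ordered 5-tuples from {1,…,10} summing to 21 is 3795.
P(sum = 21) = 3795/100000 = 759/20000 ≈ 0.03795.

0.03795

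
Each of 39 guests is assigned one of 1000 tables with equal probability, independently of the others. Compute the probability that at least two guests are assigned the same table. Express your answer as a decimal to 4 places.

It's easier to compute the probability that all 39 are distinct.
P(all distinct) = 1000/1000 · 999/1000 · ··· · 962/1000 ≈ 0.4720.
So the probability of at least one match is 1 − 0.4720 = 0.5280.

0.5280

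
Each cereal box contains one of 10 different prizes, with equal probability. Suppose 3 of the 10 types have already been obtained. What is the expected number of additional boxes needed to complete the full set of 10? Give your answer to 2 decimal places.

25.93

Starting from 3 distinct types, each trial gives a new one with probability (10−i)/10 when i types are held, so the wait for the next new type is 10/(10−i).
E = 10/7 + 10/6 + 10/5 + 10/4 + 10/3 + 10/2 + 10/1 = 363/14 ≈ 25.93.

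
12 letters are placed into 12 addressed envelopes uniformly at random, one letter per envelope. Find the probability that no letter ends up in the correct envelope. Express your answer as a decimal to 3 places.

This is the derangement probability: permutations of 12 with no fixed point.
D(12) = 12! · (1 − 1/1! + 1/2! − ··· + (−1)^12/12!) = 176214841.
P = 176214841/479001600 = 16019531/43545600 ≈ 0.368.

0.368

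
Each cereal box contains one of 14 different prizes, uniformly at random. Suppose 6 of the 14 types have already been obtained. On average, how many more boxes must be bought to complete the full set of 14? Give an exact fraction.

761/20

Starting from 6 distinct types, each trial gives a new one with probability (14−i)/14 when i types are held, so the wait for the next new type is 14/(14−i).
E = 14/8 + 14/7 + 14/6 + 14/5 + 14/4 + 14/3 + 14/2 + 14/1 = 761/20.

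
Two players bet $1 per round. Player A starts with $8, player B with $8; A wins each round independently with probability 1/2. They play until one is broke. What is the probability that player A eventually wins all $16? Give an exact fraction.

1/2

With a fair step, P(i) = ½P(i−1) + ½P(i+1) with P(0)=0, P(16)=1 has the linear solution P(i) = i/16.
P(8) = 8/16 = 1/2.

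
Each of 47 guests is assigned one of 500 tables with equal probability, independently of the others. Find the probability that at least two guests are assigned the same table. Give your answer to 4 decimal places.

It's easier to compute the probability that all 47 are distinct.
P(all distinct) = 500/500 · 499/500 · ··· · 454/500 ≈ 0.1073.
So the probability of at least one match is 1 − 0.1073 = 0.8927.

0.8927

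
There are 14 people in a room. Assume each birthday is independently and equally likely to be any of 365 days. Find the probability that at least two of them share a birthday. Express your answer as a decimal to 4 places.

0.2231

It's easier to compute the probability that all 14 are distinct.
P(all distinct) = 365/365 · 364/365 · ··· · 352/365 ≈ 0.7769.
So the probability of at least one match is 1 − 0.7769 = 0.2231.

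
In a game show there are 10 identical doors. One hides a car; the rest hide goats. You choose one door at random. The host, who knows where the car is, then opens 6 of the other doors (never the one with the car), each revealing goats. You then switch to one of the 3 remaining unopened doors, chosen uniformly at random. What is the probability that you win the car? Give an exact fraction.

3/10

Your original door holds the car with probability 1/10, so the other 9 collectively hold it with probability 9/10.
The host can always find 6 empty doors to open, so the reveals don't change that 9/10; it is now spread over the 3 remaining unopened doors.
P(win by switching) = (9/10) · (1/3) = 3/10.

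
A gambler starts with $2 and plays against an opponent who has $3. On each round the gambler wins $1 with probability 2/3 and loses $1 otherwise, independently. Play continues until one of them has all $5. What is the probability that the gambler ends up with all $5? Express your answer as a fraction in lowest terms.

24/31

Let r = q/p = (1/3)/(2/3) = 1/2. The recurrence P(i) = p·P(i+1) + q·P(i−1) with P(0)=0, P(5)=1 gives P(i) = (1 − r^i)/(1 − r^5).
P(2) = (1 − (1/2)^2) / (1 − (1/2)^5) = 24/31.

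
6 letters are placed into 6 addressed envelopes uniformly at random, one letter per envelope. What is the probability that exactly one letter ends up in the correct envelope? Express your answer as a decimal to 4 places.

0.3667

Choose which one is fixed: C(6,1) = 6 ways.
The remaining 5 must have no fixed point: D(5) = 44.
P = 6·44/720 = 11/30 ≈ 0.3667.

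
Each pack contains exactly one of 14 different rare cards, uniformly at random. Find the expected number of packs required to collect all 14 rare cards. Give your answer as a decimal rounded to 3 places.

45.522

After i distinct types are collected, each trial gives a new one with probability (14−i)/14, so the expected wait for the next new type is 14/(14−i).
E = 14/14 + 14/13 + 14/12 + 14/11 + 14/10 + 14/9 + 14/8 + 14/7 + 14/6 + 14/5 + 14/4 + 14/3 + 14/2 + 14/1 = 1171733/25740 ≈ 45.522.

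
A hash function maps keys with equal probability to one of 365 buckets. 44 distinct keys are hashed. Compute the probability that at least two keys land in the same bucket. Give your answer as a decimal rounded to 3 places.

0.933

It's easier to compute the probability that all 44 are distinct.
P(all distinct) = 365/365 · 364/365 · ··· · 322/365 ≈ 0.067.
So the probability of at least one match is 1 − 0.067 = 0.933.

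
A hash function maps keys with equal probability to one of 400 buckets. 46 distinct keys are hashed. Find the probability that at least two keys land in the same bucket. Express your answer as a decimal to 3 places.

It's easier to compute the probability that all 46 are distinct.
P(all distinct) = 400/400 · 399/400 · ··· · 355/400 ≈ 0.068.
So the probability of at least one match is 1 − 0.068 = 0.932.

0.932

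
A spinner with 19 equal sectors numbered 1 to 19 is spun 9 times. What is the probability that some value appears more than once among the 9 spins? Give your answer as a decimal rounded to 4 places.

P(all 9 different) = 19/19 · 18/19 · ··· · 11/19 ≈ 0.1039.
P(at least two equal) = 1 − 0.1039 = 0.8961.

0.8961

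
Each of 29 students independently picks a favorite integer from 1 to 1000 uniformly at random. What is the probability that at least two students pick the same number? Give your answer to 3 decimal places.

It's easier to compute the probability that all 29 are distinct.
P(all distinct) = 1000/1000 · 999/1000 · ··· · 972/1000 ≈ 0.664.
So the probability of at least one match is 1 − 0.664 = 0.336.

0.336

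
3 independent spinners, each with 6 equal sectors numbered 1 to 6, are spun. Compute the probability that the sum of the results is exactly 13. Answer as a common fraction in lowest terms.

There are 6^3 = 216 equally likely outcomes.
The number of ordered 3-tuples from {1,…,6} summing to 13 is 21.
P(sum = 13) = 21/216 = 7/72.

7/72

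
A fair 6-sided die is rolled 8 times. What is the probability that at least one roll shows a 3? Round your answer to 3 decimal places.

0.767

P(no roll shows a 3) = (5/6)^8 ≈ 0.233.
P(at least one) = 1 − 0.233 = 0.767.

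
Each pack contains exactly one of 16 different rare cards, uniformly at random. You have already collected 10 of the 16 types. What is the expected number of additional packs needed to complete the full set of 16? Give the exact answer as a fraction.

Starting from 10 distinct types, each trial gives a new one with probability (16−i)/16 when i types are held, so the wait for the next new type is 16/(16−i).
E = 16/6 + 16/5 + 16/4 + 16/3 + 16/2 + 16/1 = 196/5.

196/5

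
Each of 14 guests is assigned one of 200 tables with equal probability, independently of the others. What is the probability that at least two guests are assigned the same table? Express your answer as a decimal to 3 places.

It's easier to compute the probability that all 14 are distinct.
P(all distinct) = 200/200 · 199/200 · ··· · 187/200 ≈ 0.628.
So the probability of at least one match is 1 − 0.628 = 0.372.

0.372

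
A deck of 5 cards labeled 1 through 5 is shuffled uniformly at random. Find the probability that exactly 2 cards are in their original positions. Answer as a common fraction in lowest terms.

Choose which 2 of the 5 are fixed: C(5,2) = 10 ways.
The remaining 3 must have no fixed point: D(3) = 2.
P = 10·2/120 = 1/6.

1/6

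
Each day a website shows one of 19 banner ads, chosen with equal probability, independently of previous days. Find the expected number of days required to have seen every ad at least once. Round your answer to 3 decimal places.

After i distinct types are collected, each trial gives a new one with probability (19−i)/19, so the expected wait for the next new type is 19/(19−i).
E = 19/19 + 19/18 + 19/17 + 19/16 + 19/15 + 19/14 + 19/13 + 19/12 + 19/11 + 19/10 + 19/9 + 19/8 + 19/7 + 19/6 + 19/5 + 19/4 + 19/3 + 19/2 + 19/1 = 275295799/4084080 ≈ 67.407.

67.407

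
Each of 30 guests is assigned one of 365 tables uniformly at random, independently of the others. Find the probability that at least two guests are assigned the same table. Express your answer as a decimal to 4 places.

It's easier to compute the probability that all 30 are distinct.
P(all distinct) = 365/365 · 364/365 · ··· · 336/365 ≈ 0.2937.
So the probability of at least one match is 1 − 0.2937 = 0.7063.

0.7063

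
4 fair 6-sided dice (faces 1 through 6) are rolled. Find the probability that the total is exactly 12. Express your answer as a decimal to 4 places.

There are 6^4 = 1296 equally likely outcomes.
The number of ordered 4-tuples from {1,…,6} summing to 12 is 125.
P(sum = 12) = 125/1296 ≈ 0.0965.

0.0965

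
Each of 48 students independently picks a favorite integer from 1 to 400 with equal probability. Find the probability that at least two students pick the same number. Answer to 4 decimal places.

0.9471

It's easier to compute the probability that all 48 are distinct.
P(all distinct) = 400/400 · 399/400 · ··· · 353/400 ≈ 0.0529.
So the probability of at least one match is 1 − 0.0529 = 0.9471.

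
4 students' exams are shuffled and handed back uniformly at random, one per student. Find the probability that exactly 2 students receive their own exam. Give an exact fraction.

1/4

Choose which 2 of the 4 are fixed: C(4,2) = 6 ways.
The remaining 2 must have no fixed point: D(2) = 1.
P = 6·1/24 = 1/4.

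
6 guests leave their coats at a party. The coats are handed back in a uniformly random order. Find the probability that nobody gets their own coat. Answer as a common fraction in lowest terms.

53/144

This is the derangement probability: permutations of 6 with no fixed point.
D(6) = 6! · (1 − 1/1! + 1/2! − ··· + (−1)^6/6!) = 265.
P = 265/720 = 53/144.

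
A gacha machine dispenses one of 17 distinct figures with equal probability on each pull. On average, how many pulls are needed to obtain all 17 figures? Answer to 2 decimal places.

58.47

After i distinct types are collected, each trial gives a new one with probability (17−i)/17, so the expected wait for the next new type is 17/(17−i).
E = 17/17 + 17/16 + 17/15 + 17/14 + 17/13 + 17/12 + 17/11 + 17/10 + 17/9 + 17/8 + 17/7 + 17/6 + 17/5 + 17/4 + 17/3 + 17/2 + 17/1 = 42142223/720720 ≈ 58.47.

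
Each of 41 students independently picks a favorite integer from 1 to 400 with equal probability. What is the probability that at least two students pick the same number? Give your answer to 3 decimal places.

0.880

It's easier to compute the probability that all 41 are distinct.
P(all distinct) = 400/400 · 399/400 · ··· · 360/400 ≈ 0.120.
So the probability of at least one match is 1 − 0.120 = 0.880.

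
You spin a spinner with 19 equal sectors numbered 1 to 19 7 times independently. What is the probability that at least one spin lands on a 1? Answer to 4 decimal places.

P(no spin lands on a 1) = (18/19)^7 ≈ 0.6849.
P(at least one) = 1 − 0.6849 = 0.3151.

0.3151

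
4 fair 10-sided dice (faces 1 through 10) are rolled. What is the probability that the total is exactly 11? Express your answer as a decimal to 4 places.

There are 10^4 = 10000 equally likely outcomes.
The number of ordered 4-tuples from {1,…,10} summing to 11 is 120.
P(sum = 11) = 120/10000 = 3/250 ≈ 0.0120.

0.0120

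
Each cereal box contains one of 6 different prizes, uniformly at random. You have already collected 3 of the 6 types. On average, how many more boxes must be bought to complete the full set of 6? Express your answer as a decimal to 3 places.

Starting from 3 distinct types, each trial gives a new one with probability (6−i)/6 when i types are held, so the wait for the next new type is 6/(6−i).
E = 6/3 + 6/2 + 6/1 = 11 ≈ 11.000.

11.000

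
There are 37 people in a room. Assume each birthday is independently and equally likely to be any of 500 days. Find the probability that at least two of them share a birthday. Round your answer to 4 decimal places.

0.7448

It's easier to compute the probability that all 37 are distinct.
P(all distinct) = 500/500 · 499/500 · ··· · 464/500 ≈ 0.2552.
So the probability of at least one match is 1 − 0.2552 = 0.7448.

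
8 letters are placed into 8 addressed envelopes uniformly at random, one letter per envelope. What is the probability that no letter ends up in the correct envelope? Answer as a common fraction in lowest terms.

This is the derangement probability: permutations of 8 with no fixed point.
D(8) = 8! · (1 − 1/1! + 1/2! − ··· + (−1)^8/8!) = 14833.
P = 14833/40320 = 2119/5760.

2119/5760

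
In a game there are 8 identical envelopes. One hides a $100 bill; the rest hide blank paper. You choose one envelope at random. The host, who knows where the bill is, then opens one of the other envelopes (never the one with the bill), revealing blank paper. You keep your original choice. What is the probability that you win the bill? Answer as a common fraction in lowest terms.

1/8

The host can always open an empty envelope regardless of your choice, so this gives no information about your original envelope.
P(win by staying) = 1/8.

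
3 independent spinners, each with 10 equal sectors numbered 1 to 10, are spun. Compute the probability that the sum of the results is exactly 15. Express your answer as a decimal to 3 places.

0.073

There are 10^3 = 1000 equally likely outcomes.
The number of ordered 3-tuples from {1,…,10} summing to 15 is 73.
P(sum = 15) = 73/1000 ≈ 0.073.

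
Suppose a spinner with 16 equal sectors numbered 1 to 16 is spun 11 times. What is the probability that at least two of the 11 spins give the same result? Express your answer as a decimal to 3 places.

0.990

P(all 11 different) = 16/16 · 15/16 · ··· · 6/16 ≈ 0.010.
P(at least two equal) = 1 − 0.010 = 0.990.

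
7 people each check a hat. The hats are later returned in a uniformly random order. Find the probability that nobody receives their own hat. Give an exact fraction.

103/280

This is the derangement probability: permutations of 7 with no fixed point.
D(7) = 7! · (1 − 1/1! + 1/2! − ··· + (−1)^7/7!) = 1854.
P = 1854/5040 = 103/280.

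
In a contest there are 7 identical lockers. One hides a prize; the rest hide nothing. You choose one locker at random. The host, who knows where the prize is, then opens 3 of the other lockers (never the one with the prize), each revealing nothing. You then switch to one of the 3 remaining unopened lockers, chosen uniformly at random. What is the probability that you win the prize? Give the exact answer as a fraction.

Your original locker holds the prize with probability 1/7, so the other 6 collectively hold it with probability 6/7.
The host can always find 3 empty lockers to open, so the reveals don't change that 6/7; it is now spread over the 3 remaining unopened lockers.
P(win by switching) = (6/7) · (1/3) = 2/7.

2/7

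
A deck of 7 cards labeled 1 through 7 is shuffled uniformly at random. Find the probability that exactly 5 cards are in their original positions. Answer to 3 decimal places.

Choose which 5 of the 7 are fixed: C(7,5) = 21 ways.
The remaining 2 must have no fixed point: D(2) = 1.
P = 21·1/5040 = 1/240 ≈ 0.004.

0.004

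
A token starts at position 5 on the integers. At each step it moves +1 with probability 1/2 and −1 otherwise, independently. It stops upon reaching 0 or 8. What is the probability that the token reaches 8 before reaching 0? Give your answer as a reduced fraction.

With a fair step, P(i) = ½P(i−1) + ½P(i+1) with P(0)=0, P(8)=1 has the linear solution P(i) = i/8.
P(5) = 5/8.

5/8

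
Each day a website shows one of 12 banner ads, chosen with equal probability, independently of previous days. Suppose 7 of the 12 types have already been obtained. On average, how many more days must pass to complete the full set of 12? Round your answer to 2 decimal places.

27.40

Starting from 7 distinct types, each trial gives a new one with probability (12−i)/12 when i types are held, so the wait for the next new type is 12/(12−i).
E = 12/5 + 12/4 + 12/3 + 12/2 + 12/1 = 137/5 ≈ 27.40.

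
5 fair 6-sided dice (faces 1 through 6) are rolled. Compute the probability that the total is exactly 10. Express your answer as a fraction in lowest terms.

There are 6^5 = 7776 equally likely outcomes.
The number of ordered 5-tuples from {1,…,6} summing to 10 is 126.
P(sum = 10) = 126/7776 = 7/432.

7/432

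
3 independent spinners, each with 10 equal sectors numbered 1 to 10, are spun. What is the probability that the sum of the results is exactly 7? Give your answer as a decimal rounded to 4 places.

There are 10^3 = 1000 equally likely outcomes.
The number of ordered 3-tuples from {1,…,10} summing to 7 is 15.
P(sum = 7) = 15/1000 = 3/200 ≈ 0.0150.

0.0150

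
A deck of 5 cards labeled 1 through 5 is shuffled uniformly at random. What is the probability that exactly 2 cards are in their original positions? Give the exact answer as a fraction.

Choose which 2 of the 5 are fixed: C(5,2) = 10 ways.
The remaining 3 must have no fixed point: D(3) = 2.
P = 10·2/120 = 1/6.

1/6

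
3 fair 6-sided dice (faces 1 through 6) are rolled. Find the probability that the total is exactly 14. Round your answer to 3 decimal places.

0.069

There are 6^3 = 216 equally likely outcomes.
The number of ordered 3-tuples from {1,…,6} summing to 14 is 15.
P(sum = 14) = 15/216 = 5/72 ≈ 0.069.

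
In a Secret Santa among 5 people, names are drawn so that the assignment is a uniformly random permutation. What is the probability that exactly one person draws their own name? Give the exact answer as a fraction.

Choose which one is fixed: C(5,1) = 5 ways.
The remaining 4 must have no fixed point: D(4) = 9.
P = 5·9/120 = 3/8.

3/8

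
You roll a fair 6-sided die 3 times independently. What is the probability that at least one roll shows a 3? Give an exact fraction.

P(no roll shows a 3) = (5/6)^3 = 125/216.
P(at least one) = 1 − 125/216 = 91/216.

91/216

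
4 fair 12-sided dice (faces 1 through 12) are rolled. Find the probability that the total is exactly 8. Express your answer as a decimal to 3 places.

There are 12^4 = 20736 equally likely outcomes.
The number of ordered 4-tuples from {1,…,12} summing to 8 is 35.
P(sum = 8) = 35/20736 ≈ 0.002.

0.002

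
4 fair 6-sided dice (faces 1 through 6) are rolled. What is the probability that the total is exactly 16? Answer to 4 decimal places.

0.0965

There are 6^4 = 1296 equally likely outcomes.
The number of ordered 4-tuples from {1,…,6} summing to 16 is 125.
P(sum = 16) = 125/1296 ≈ 0.0965.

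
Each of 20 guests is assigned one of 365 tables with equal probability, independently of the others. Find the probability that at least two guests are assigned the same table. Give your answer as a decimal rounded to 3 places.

It's easier to compute the probability that all 20 are distinct.
P(all distinct) = 365/365 · 364/365 · ··· · 346/365 ≈ 0.589.
So the probability of at least one match is 1 − 0.589 = 0.411.

0.411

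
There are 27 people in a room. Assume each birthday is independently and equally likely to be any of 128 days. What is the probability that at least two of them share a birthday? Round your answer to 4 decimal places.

It's easier to compute the probability that all 27 are distinct.
P(all distinct) = 128/128 · 127/128 · ··· · 102/128 ≈ 0.0521.
So the probability of at least one match is 1 − 0.0521 = 0.9479.

0.9479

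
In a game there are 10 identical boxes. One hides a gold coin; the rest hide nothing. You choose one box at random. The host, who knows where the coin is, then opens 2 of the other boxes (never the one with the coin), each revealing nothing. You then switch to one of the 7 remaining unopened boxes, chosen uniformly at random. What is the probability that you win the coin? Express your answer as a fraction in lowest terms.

9/70

Your original box holds the coin with probability 1/10, so the other 9 collectively hold it with probability 9/10.
The host can always find 2 empty boxes to open, so the reveals don't change that 9/10; it is now spread over the 7 remaining unopened boxes.
P(win by switching) = (9/10) · (1/7) = 9/70.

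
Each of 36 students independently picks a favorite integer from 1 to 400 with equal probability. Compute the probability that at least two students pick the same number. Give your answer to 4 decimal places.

0.8028

It's easier to compute the probability that all 36 are distinct.
P(all distinct) = 400/400 · 399/400 · ··· · 365/400 ≈ 0.1972.
So the probability of at least one match is 1 − 0.1972 = 0.8028.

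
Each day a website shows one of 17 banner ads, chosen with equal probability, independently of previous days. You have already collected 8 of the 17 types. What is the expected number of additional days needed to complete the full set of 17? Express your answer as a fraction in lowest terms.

Starting from 8 distinct types, each trial gives a new one with probability (17−i)/17 when i types are held, so the wait for the next new type is 17/(17−i).
E = 17/9 + 17/8 + 17/7 + 17/6 + 17/5 + 17/4 + 17/3 + 17/2 + 17/1 = 121193/2520.

121193/2520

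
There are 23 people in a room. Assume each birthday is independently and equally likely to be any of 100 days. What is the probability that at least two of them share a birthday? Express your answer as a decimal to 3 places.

It's easier to compute the probability that all 23 are distinct.
P(all distinct) = 100/100 · 99/100 · ··· · 78/100 ≈ 0.064.
So the probability of at least one match is 1 − 0.064 = 0.936.

0.936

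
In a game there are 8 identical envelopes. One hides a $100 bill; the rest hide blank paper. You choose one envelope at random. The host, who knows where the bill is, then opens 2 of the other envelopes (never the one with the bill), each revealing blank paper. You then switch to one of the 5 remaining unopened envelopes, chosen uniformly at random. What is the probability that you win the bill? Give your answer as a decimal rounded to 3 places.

0.175

Your original envelope holds the bill with probability 1/8, so the other 7 collectively hold it with probability 7/8.
The host can always find 2 empty envelopes to open, so the reveals don't change that 7/8; it is now spread over the 5 remaining unopened envelopes.
P(win by switching) = (7/8) · (1/5) = 7/40 ≈ 0.175.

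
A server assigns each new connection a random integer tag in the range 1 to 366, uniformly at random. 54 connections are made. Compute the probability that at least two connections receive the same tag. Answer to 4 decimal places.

It's easier to compute the probability that all 54 are distinct.
P(all distinct) = 366/366 · 365/366 · ··· · 313/366 ≈ 0.0163.
So the probability of at least one match is 1 − 0.0163 = 0.9837.

0.9837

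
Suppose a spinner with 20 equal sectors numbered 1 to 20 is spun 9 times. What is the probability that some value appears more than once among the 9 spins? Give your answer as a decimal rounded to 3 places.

P(all 9 different) = 20/20 · 19/20 · ··· · 12/20 ≈ 0.119.
P(at least two equal) = 1 − 0.119 = 0.881.

0.881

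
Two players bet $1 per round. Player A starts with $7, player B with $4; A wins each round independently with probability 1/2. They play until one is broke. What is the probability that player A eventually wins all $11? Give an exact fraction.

7/11

With a fair step, P(i) = ½P(i−1) + ½P(i+1) with P(0)=0, P(11)=1 has the linear solution P(i) = i/11.
P(7) = 7/11.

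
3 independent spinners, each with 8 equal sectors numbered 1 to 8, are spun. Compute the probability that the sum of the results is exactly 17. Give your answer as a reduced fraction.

There are 8^3 = 512 equally likely outcomes.
The number of ordered 3-tuples from {1,…,8} summing to 17 is 36.
P(sum = 17) = 36/512 = 9/128.

9/128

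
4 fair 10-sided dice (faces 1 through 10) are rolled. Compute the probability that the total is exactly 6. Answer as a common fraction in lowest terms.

1/1000

There are 10^4 = 10000 equally likely outcomes.
The number of ordered 4-tuples from {1,…,10} summing to 6 is 10.
P(sum = 6) = 10/10000 = 1/1000.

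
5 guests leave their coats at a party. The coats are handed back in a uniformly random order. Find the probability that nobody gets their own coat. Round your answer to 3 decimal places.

0.367

This is the derangement probability: permutations of 5 with no fixed point.
D(5) = 5! · (1 − 1/1! + 1/2! − ··· + (−1)^5/5!) = 44.
P = 44/120 = 11/30 ≈ 0.367.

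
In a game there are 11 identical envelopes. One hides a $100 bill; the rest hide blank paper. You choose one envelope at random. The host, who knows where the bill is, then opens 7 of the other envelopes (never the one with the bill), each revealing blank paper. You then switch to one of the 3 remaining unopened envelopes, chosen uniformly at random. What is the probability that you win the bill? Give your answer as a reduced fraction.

10/33

Your original envelope holds the bill with probability 1/11, so the other 10 collectively hold it with probability 10/11.
The host can always find 7 empty envelopes to open, so the reveals don't change that 10/11; it is now spread over the 3 remaining unopened envelopes.
P(win by switching) = (10/11) · (1/3) = 10/33.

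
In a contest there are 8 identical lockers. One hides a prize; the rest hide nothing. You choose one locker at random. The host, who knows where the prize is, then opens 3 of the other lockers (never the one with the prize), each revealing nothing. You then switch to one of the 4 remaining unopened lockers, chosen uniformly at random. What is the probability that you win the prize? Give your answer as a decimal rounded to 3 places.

Your original locker holds the prize with probability 1/8, so the other 7 collectively hold it with probability 7/8.
The host can always find 3 empty lockers to open, so the reveals don't change that 7/8; it is now spread over the 4 remaining unopened lockers.
P(win by switching) = (7/8) · (1/4) = 7/32 ≈ 0.219.

0.219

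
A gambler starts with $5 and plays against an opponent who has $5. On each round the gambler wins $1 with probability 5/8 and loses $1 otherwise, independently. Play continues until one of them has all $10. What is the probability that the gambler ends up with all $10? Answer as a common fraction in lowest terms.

3125/3368

Let r = q/p = (3/8)/(5/8) = 3/5. The recurrence P(i) = p·P(i+1) + q·P(i−1) with P(0)=0, P(10)=1 gives P(i) = (1 − r^i)/(1 − r^10).
P(5) = (1 − (3/5)^5) / (1 − (3/5)^10) = 3125/3368.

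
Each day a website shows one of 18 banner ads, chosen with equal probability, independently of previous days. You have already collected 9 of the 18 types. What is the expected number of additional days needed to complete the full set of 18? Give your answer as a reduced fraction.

Starting from 9 distinct types, each trial gives a new one with probability (18−i)/18 when i types are held, so the wait for the next new type is 18/(18−i).
E = 18/9 + 18/8 + 18/7 + 18/6 + 18/5 + 18/4 + 18/3 + 18/2 + 18/1 = 7129/140.

7129/140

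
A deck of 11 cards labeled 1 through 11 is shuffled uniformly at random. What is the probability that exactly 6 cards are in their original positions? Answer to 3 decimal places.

0.001

Choose which 6 of the 11 are fixed: C(11,6) = 462 ways.
The remaining 5 must have no fixed point: D(5) = 44.
P = 462·44/39916800 = 11/21600 ≈ 0.001.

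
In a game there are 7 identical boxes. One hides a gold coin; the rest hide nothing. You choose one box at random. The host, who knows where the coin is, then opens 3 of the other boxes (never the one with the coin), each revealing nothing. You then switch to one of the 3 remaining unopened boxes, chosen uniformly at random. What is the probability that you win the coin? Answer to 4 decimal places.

0.2857

Your original box holds the coin with probability 1/7, so the other 6 collectively hold it with probability 6/7.
The host can always find 3 empty boxes to open, so the reveals don't change that 6/7; it is now spread over the 3 remaining unopened boxes.
P(win by switching) = (6/7) · (1/3) = 2/7 ≈ 0.2857.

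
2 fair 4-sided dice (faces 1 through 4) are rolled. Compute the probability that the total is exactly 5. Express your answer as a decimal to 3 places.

There are 4^2 = 16 equally likely outcomes.
The number of ordered 2-tuples from {1,…,4} summing to 5 is 4.
P(sum = 5) = 4/16 = 1/4 ≈ 0.250.

0.250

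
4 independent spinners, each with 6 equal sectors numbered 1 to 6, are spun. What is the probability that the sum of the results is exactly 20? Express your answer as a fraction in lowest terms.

35/1296

There are 6^4 = 1296 equally likely outcomes.
The number of ordered 4-tuples from {1,…,6} summing to 20 is 35.
P(sum = 20) = 35/1296.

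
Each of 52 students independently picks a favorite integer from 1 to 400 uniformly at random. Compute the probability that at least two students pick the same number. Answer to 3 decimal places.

0.969

It's easier to compute the probability that all 52 are distinct.
P(all distinct) = 400/400 · 399/400 · ··· · 349/400 ≈ 0.031.
So the probability of at least one match is 1 − 0.031 = 0.969.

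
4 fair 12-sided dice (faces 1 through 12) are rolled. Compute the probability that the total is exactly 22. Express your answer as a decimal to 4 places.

0.0479

There are 12^4 = 20736 equally likely outcomes.
The number of ordered 4-tuples from {1,…,12} summing to 22 is 994.
P(sum = 22) = 994/20736 = 497/10368 ≈ 0.0479.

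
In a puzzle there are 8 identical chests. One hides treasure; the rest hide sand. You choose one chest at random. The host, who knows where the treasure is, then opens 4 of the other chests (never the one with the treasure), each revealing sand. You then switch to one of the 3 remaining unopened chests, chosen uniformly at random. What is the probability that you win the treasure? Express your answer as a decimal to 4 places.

Your original chest holds the treasure with probability 1/8, so the other 7 collectively hold it with probability 7/8.
The host can always find 4 empty chests to open, so the reveals don't change that 7/8; it is now spread over the 3 remaining unopened chests.
P(win by switching) = (7/8) · (1/3) = 7/24 ≈ 0.2917.

0.2917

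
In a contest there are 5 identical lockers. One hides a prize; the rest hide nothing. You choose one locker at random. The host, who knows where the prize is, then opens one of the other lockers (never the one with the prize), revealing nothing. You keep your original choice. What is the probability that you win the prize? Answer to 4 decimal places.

The host can always open an empty locker regardless of your choice, so this gives no information about your original locker.
P(win by staying) = 1/5 ≈ 0.2000.

0.2000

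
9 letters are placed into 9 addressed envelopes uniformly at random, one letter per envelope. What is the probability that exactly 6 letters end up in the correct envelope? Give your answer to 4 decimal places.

0.0005

Choose which 6 of the 9 are fixed: C(9,6) = 84 ways.
The remaining 3 must have no fixed point: D(3) = 2.
P = 84·2/362880 = 1/2160 ≈ 0.0005.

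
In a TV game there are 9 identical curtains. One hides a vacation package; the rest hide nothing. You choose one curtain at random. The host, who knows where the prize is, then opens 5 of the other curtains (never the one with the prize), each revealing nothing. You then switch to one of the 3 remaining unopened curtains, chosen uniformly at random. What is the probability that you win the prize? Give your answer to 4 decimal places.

Your original curtain holds the prize with probability 1/9, so the other 8 collectively hold it with probability 8/9.
The host can always find 5 empty curtains to open, so the reveals don't change that 8/9; it is now spread over the 3 remaining unopened curtains.
P(win by switching) = (8/9) · (1/3) = 8/27 ≈ 0.2963.

0.2963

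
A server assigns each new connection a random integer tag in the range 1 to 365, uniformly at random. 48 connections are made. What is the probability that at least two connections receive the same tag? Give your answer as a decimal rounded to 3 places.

It's easier to compute the probability that all 48 are distinct.
P(all distinct) = 365/365 · 364/365 · ··· · 318/365 ≈ 0.039.
So the probability of at least one match is 1 − 0.039 = 0.961.

0.961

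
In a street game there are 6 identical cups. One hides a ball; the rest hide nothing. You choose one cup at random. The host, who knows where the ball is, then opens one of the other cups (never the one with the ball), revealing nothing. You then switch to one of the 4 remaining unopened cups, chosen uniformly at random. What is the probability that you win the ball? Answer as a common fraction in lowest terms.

5/24

Your original cup holds the ball with probability 1/6, so the other 5 collectively hold it with probability 5/6.
The host can always find an empty cup to open, so this doesn't change that 5/6; it is now spread over the 4 remaining unopened cups.
P(win by switching) = (5/6) · (1/4) = 5/24.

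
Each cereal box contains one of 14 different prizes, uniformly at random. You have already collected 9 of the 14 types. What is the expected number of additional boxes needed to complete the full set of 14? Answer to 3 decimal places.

Starting from 9 distinct types, each trial gives a new one with probability (14−i)/14 when i types are held, so the wait for the next new type is 14/(14−i).
E = 14/5 + 14/4 + 14/3 + 14/2 + 14/1 = 959/30 ≈ 31.967.

31.967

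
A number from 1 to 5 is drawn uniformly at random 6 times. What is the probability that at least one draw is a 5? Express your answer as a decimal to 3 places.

0.738

P(no draw is a 5) = (4/5)^6 ≈ 0.262.
P(at least one) = 1 − 0.262 = 0.738.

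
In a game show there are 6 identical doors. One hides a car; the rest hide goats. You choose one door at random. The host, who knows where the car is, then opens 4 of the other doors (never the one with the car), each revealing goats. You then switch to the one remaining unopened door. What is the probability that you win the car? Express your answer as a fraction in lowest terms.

Your original door holds the car with probability 1/6, so the other 5 collectively hold it with probability 5/6.
The host can always find 4 empty doors to open, so the reveals don't change that 5/6; it is now spread over the 1 remaining unopened door.
P(win by switching) = (5/6) · (1/1) = 5/6.

5/6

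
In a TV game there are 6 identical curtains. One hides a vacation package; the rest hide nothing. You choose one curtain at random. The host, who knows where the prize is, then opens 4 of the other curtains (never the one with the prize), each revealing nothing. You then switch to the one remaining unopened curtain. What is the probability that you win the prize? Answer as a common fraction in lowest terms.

Your original curtain holds the prize with probability 1/6, so the other 5 collectively hold it with probability 5/6.
The host can always find 4 empty curtains to open, so the reveals don't change that 5/6; it is now spread over the 1 remaining unopened curtain.
P(win by switching) = (5/6) · (1/1) = 5/6.

5/6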